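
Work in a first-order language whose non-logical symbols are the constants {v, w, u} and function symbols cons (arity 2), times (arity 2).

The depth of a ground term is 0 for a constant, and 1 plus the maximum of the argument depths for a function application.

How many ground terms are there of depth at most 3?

Let N_k count ground terms of depth at most k. Each non-constant term of depth ≤ k is some function symbol applied to depth-≤(k−1) arguments, giving N_k = 3 + N_{k-1}^2 + N_{k-1}^2.
N_0 = 3
N_1 = 3 + 3^2 + 3^2 = 21
N_2 = 3 + 21^2 + 21^2 = 885
N_3 = 3 + 885^2 + 885^2 = 1566453

1566453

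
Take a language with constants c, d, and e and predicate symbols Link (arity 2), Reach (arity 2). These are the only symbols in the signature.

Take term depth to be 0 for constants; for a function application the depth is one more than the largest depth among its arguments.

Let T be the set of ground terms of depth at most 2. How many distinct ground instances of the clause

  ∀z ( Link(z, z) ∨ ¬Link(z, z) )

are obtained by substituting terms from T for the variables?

Ground terms of depth ≤ 2:
  With no function symbols every ground term is a constant, so there are exactly 3 ground terms at every depth bound.
  N_0 = 3
  N_1 = 3
  N_2 = 3
So there are 3 ground terms available for substitution.
The variable z ranges independently over the available ground terms, and distinct assignments produce distinct instances.
Number of ground instances = 3.

3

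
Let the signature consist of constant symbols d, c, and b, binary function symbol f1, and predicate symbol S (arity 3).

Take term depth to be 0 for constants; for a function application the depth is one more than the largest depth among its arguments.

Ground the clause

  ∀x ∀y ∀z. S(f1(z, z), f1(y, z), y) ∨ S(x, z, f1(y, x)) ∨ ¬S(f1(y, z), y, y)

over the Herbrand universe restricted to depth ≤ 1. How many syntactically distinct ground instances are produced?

Ground terms of depth ≤ 1:
  Let N_k count ground terms of depth at most k. Each non-constant term of depth ≤ k is some function symbol applied to depth-≤(k−1) arguments, giving N_k = 3 + N_{k-1}^2.
  N_0 = 3
  N_1 = 3 + 3^2 = 12
So there are 12 ground terms available for substitution.
The clause has 3 distinct variables (x, y, z), each appearing in the body. In the free term algebra distinct substitutions yield syntactically distinct ground instances.
Number of ground instances = 12^3 = 1728.

1728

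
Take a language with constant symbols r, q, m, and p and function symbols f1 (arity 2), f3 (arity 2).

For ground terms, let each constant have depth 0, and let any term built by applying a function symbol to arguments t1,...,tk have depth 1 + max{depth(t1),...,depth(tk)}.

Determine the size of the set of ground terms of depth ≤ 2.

Let N_k count ground terms of depth at most k. Each non-constant term of depth ≤ k is some function symbol applied to depth-≤(k−1) arguments, giving N_k = 4 + N_{k-1}^2 + N_{k-1}^2.
N_0 = 4
N_1 = 4 + 4^2 + 4^2 = 36
N_2 = 4 + 36^2 + 36^2 = 2596

2596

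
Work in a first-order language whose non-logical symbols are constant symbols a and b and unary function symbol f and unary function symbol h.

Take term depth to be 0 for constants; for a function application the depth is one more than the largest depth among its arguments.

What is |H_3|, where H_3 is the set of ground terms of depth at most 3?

If N_k denotes the number of depth-≤k ground terms, the 2 constants give N_0 = 2, and each function symbol of arity r contributes N_{k-1}^r new terms at level k: N_k = 2 + N_{k-1} + N_{k-1}.
N_0 = 2
N_1 = 2 + 2 + 2 = 6
N_2 = 2 + 6 + 6 = 14
N_3 = 2 + 14 + 14 = 30

30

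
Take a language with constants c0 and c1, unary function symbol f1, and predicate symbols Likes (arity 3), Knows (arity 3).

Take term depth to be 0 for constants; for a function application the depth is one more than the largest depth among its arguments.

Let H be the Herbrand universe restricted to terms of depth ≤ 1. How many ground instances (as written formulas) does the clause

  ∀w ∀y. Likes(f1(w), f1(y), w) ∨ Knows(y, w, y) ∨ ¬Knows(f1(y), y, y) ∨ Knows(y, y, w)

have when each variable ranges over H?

Ground terms of depth ≤ 1:
  Let N_k = |{terms of depth ≤ k}|. Then N_0 = 2 and N_k = 2 + N_{k-1} for k ≥ 1 (one summand per function symbol, arity giving the exponent).
  N_0 = 2
  N_1 = 2 + 2 = 4
  Explicitly: c0, c1, f1(c0), f1(c1).
So there are 4 ground terms available for substitution.
Each of w, y ranges independently over the available ground terms, and distinct assignments produce distinct instances.
Number of ground instances = 4^2 = 16.

16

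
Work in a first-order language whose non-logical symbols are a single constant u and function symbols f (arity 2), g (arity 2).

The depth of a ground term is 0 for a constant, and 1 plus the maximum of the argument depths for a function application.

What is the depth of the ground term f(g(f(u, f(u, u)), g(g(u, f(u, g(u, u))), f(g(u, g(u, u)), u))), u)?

depth(f(u, u)) = 1 + max(0, 0) = 1
depth(f(u, f(u, u))) = 1 + max(0, 1) = 2
depth(g(u, u)) = 1 + max(0, 0) = 1
depth(f(u, g(u, u))) = 1 + max(0, 1) = 2
depth(g(u, f(u, g(u, u)))) = 1 + max(0, 2) = 3
depth(g(u, g(u, u))) = 1 + max(0, 1) = 2
depth(f(g(u, g(u, u)), u)) = 1 + max(2, 0) = 3
depth(g(g(u, f(u, g(u, u))), f(g(u, g(u, u)), u))) = 1 + max(3, 3) = 4
depth(g(f(u, f(u, u)), g(g(u, f(u, g(u, u))), f(g(u, g(u, u)), u)))) = 1 + max(2, 4) = 5
depth(f(g(f(u, f(u, u)), g(g(u, f(u, g(u, u))), f(g(u, g(u, u)), u))), u)) = 1 + max(5, 0) = 6

6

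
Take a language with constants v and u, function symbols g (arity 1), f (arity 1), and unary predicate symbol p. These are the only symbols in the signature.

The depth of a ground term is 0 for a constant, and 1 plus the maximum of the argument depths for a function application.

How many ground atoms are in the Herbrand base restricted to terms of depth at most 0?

First count ground terms of depth ≤ 0.
Count level by level. With function symbols g/1, f/1, the terms of depth ≤ k are the 2 constants together with each function applied to depth-≤(k−1) tuples, so N_k = 2 + N_{k-1} + N_{k-1}.
N_0 = 2
Explicitly: v, u.
So |H| = 2.
A ground atom is a predicate applied to a tuple of terms from H, so the count is the sum over predicates of |H|^arity:
  p: 2
Total ground atoms: 2.

2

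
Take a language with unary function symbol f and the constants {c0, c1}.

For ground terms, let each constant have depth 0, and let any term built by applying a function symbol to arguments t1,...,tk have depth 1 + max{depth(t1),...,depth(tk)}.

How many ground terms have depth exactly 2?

If N_k denotes the number of depth-≤k ground terms, the 2 constants give N_0 = 2, and each function symbol of arity r contributes N_{k-1}^r new terms at level k: N_k = 2 + N_{k-1}.
N_0 = 2
N_1 = 2 + 2 = 4
N_2 = 2 + 4 = 6
Terms of depth exactly 2: N_2 − N_1 = 6 − 4 = 2.

2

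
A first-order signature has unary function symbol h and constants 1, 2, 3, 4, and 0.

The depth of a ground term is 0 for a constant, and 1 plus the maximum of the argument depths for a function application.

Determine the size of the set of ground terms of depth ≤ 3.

Let N_k count ground terms of depth at most k. Each non-constant term of depth ≤ k is some function symbol applied to depth-≤(k−1) arguments, giving N_k = 5 + N_{k-1}.
N_0 = 5
N_1 = 5 + 5 = 10
N_2 = 5 + 10 = 15
N_3 = 5 + 15 = 20

20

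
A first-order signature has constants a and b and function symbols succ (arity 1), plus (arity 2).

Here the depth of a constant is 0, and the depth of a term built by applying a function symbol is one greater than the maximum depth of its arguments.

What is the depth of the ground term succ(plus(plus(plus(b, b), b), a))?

4

depth(plus(b, b)) = 1 + max(0, 0) = 1
depth(plus(plus(b, b), b)) = 1 + max(1, 0) = 2
depth(plus(plus(plus(b, b), b), a)) = 1 + max(2, 0) = 3
depth(succ(plus(plus(plus(b, b), b), a))) = 1 + depth(plus(plus(plus(b, b), b), a)) = 1 + 3 = 4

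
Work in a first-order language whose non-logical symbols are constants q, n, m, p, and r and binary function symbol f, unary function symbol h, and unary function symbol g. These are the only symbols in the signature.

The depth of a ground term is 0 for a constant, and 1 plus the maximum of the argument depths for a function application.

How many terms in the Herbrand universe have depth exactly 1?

35

Write N_k for the number of ground terms of depth ≤ k. A term of depth ≤ k is either a constant or a function symbol applied to arguments of depth ≤ k−1, so N_k = 5 + N_{k-1}^2 + N_{k-1} + N_{k-1}.
N_0 = 5
N_1 = 5 + 5^2 + 5 + 5 = 40
Terms of depth exactly 1: N_1 − N_0 = 40 − 5 = 35.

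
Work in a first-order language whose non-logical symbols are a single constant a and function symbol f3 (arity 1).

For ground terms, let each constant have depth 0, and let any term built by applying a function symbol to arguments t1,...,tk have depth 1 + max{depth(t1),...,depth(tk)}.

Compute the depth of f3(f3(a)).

2

depth(f3(a)) = 1 + depth(a) = 1 + 0 = 1
depth(f3(f3(a))) = 1 + depth(f3(a)) = 1 + 1 = 2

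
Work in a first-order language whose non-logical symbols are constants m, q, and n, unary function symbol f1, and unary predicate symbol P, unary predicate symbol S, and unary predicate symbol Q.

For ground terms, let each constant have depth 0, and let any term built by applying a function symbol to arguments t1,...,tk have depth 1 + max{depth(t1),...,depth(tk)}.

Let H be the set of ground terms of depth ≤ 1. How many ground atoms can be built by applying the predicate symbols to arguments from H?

18

First count ground terms of depth ≤ 1.
If N_k denotes the number of depth-≤k ground terms, the 3 constants give N_0 = 3, and each function symbol of arity r contributes N_{k-1}^r new terms at level k: N_k = 3 + N_{k-1}.
N_0 = 3
N_1 = 3 + 3 = 6
So |H| = 6.
Each predicate of arity r yields |H|^r ground atoms (one per choice of an r-tuple from H):
  P: 6;  S: 6;  Q: 6
Total ground atoms: 6 + 6 + 6 = 18.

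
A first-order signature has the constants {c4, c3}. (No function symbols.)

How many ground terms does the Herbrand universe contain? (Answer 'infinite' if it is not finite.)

2

There are no function symbols, so every ground term is one of the 2 constants.
The Herbrand universe is {c4, c3}, which is finite with 2 elements.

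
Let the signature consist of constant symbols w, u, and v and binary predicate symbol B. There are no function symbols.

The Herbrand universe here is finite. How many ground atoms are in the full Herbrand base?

9

With no function symbols, the Herbrand universe is just the 3 constants.
Ground atoms per predicate: B: 3^2 = 9.
Herbrand base size = 9 = 9.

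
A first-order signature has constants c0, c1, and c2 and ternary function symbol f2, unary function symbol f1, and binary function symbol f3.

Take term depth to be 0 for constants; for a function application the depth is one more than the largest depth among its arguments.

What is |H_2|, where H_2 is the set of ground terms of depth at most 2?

Let N_k = |{terms of depth ≤ k}|. Then N_0 = 3 and N_k = 3 + N_{k-1}^3 + N_{k-1} + N_{k-1}^2 for k ≥ 1 (one summand per function symbol, arity giving the exponent).
N_0 = 3
N_1 = 3 + 3^3 + 3 + 3^2 = 42
N_2 = 3 + 42^3 + 42 + 42^2 = 75897

75897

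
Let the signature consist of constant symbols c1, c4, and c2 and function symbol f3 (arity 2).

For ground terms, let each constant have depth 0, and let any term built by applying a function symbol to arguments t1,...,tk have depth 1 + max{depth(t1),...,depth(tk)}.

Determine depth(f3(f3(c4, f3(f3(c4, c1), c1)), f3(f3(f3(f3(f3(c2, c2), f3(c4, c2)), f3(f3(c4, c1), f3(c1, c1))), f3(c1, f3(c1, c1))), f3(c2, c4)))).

depth(f3(c4, c1)) = 1 + max(0, 0) = 1
depth(f3(f3(c4, c1), c1)) = 1 + max(1, 0) = 2
depth(f3(c4, f3(f3(c4, c1), c1))) = 1 + max(0, 2) = 3
depth(f3(c2, c2)) = 1 + max(0, 0) = 1
depth(f3(c4, c2)) = 1 + max(0, 0) = 1
depth(f3(f3(c2, c2), f3(c4, c2))) = 1 + max(1, 1) = 2
depth(f3(c1, c1)) = 1 + max(0, 0) = 1
depth(f3(f3(c4, c1), f3(c1, c1))) = 1 + max(1, 1) = 2
depth(f3(f3(f3(c2, c2), f3(c4, c2)), f3(f3(c4, c1), f3(c1, c1)))) = 1 + max(2, 2) = 3
depth(f3(c1, f3(c1, c1))) = 1 + max(0, 1) = 2
depth(f3(f3(f3(f3(c2, c2), f3(c4, c2)), f3(f3(c4, c1), f3(c1, c1))), f3(c1, f3(c1, c1)))) = 1 + max(3, 2) = 4
depth(f3(c2, c4)) = 1 + max(0, 0) = 1
depth(f3(f3(f3(f3(f3(c2, c2), f3(c4, c2)), f3(f3(c4, c1), f3(c1, c1))), f3(c1, f3(c1, c1))), f3(c2, c4))) = 1 + max(4, 1) = 5
depth(f3(f3(c4, f3(f3(c4, c1), c1)), f3(f3(f3(f3(f3(c2, c2), f3(c4, c2)), f3(f3(c4, c1), f3(c1, c1))), f3(c1, f3(c1, c1))), f3(c2, c4)))) = 1 + max(3, 5) = 6

6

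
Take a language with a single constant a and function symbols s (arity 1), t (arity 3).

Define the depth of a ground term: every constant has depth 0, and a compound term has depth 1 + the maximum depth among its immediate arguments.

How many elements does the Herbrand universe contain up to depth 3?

Let N_k = |{terms of depth ≤ k}|. Then N_0 = 1 and N_k = 1 + N_{k-1} + N_{k-1}^3 for k ≥ 1 (one summand per function symbol, arity giving the exponent).
N_0 = 1
N_1 = 1 + 1 + 1^3 = 3
N_2 = 1 + 3 + 3^3 = 31
N_3 = 1 + 31 + 31^3 = 29823

29823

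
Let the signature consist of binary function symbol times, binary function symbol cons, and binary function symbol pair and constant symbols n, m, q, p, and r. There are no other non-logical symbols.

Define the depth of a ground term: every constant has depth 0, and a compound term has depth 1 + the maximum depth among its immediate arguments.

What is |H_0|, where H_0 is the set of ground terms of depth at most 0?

If N_k denotes the number of depth-≤k ground terms, the 5 constants give N_0 = 5, and each function symbol of arity r contributes N_{k-1}^r new terms at level k: N_k = 5 + N_{k-1}^2 + N_{k-1}^2 + N_{k-1}^2.
N_0 = 5
Explicitly: n, m, q, p, r.

5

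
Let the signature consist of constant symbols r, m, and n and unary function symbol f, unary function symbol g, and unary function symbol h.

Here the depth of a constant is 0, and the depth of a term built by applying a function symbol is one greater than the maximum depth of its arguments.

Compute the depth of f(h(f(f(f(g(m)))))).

6

depth(g(m)) = 1 + depth(m) = 1 + 0 = 1
depth(f(g(m))) = 1 + depth(g(m)) = 1 + 1 = 2
depth(f(f(g(m)))) = 1 + depth(f(g(m))) = 1 + 2 = 3
depth(f(f(f(g(m))))) = 1 + depth(f(f(g(m)))) = 1 + 3 = 4
depth(h(f(f(f(g(m)))))) = 1 + depth(f(f(f(g(m))))) = 1 + 4 = 5
depth(f(h(f(f(f(g(m))))))) = 1 + depth(h(f(f(f(g(m)))))) = 1 + 5 = 6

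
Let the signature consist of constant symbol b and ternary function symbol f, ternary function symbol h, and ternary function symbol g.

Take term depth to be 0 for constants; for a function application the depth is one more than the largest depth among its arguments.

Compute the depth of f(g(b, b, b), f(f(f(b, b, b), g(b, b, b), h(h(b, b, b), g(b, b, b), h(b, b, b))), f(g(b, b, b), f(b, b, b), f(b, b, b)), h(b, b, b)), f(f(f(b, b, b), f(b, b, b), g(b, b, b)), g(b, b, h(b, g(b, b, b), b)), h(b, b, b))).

5

depth(g(b, b, b)) = 1 + max(0, 0, 0) = 1
depth(f(b, b, b)) = 1 + max(0, 0, 0) = 1
depth(h(b, b, b)) = 1 + max(0, 0, 0) = 1
depth(h(h(b, b, b), g(b, b, b), h(b, b, b))) = 1 + max(1, 1, 1) = 2
depth(f(f(b, b, b), g(b, b, b), h(h(b, b, b), g(b, b, b), h(b, b, b)))) = 1 + max(1, 1, 2) = 3
depth(f(g(b, b, b), f(b, b, b), f(b, b, b))) = 1 + max(1, 1, 1) = 2
depth(f(f(f(b, b, b), g(b, b, b), h(h(b, b, b), g(b, b, b), h(b, b, b))), f(g(b, b, b), f(b, b, b), f(b, b, b)), h(b, b, b))) = 1 + max(3, 2, 1) = 4
depth(f(f(b, b, b), f(b, b, b), g(b, b, b))) = 1 + max(1, 1, 1) = 2
depth(h(b, g(b, b, b), b)) = 1 + max(0, 1, 0) = 2
depth(g(b, b, h(b, g(b, b, b), b))) = 1 + max(0, 0, 2) = 3
depth(f(f(f(b, b, b), f(b, b, b), g(b, b, b)), g(b, b, h(b, g(b, b, b), b)), h(b, b, b))) = 1 + max(2, 3, 1) = 4
depth(f(g(b, b, b), f(f(f(b, b, b), g(b, b, b), h(h(b, b, b), g(b, b, b), h(b, b, b))), f(g(b, b, b), f(b, b, b), f(b, b, b)), h(b, b, b)), f(f(f(b, b, b), f(b, b, b), g(b, b, b)), g(b, b, h(b, g(b, b, b), b)), h(b, b, b)))) = 1 + max(1, 4, 4) = 5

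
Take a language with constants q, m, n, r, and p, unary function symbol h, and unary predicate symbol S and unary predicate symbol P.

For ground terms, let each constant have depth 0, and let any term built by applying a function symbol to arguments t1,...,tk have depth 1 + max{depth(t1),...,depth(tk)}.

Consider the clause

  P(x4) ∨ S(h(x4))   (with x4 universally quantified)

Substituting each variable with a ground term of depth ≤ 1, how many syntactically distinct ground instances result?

Ground terms of depth ≤ 1:
  Let N_k count ground terms of depth at most k. Each non-constant term of depth ≤ k is some function symbol applied to depth-≤(k−1) arguments, giving N_k = 5 + N_{k-1}.
  N_0 = 5
  N_1 = 5 + 5 = 10
  Explicitly: q, m, n, r, p, h(q), h(m), h(n), h(r), h(p).
So there are 10 ground terms available for substitution.
There is 1 variable to instantiate (x4),  occurring in at least one literal, so different choices give different ground instances.
Number of ground instances = 10.

10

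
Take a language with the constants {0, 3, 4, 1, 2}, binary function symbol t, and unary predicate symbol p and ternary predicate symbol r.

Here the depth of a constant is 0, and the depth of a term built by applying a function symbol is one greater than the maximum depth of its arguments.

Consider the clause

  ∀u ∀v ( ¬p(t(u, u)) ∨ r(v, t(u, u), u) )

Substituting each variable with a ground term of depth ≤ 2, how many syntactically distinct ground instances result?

819025

Ground terms of depth ≤ 2:
  Write N_k for the number of ground terms of depth ≤ k. A term of depth ≤ k is either a constant or a function symbol applied to arguments of depth ≤ k−1, so N_k = 5 + N_{k-1}^2.
  N_0 = 5
  N_1 = 5 + 5^2 = 30
  N_2 = 5 + 30^2 = 905
So there are 905 ground terms available for substitution.
Each of u, v ranges independently over the available ground terms, and distinct assignments produce distinct instances.
Number of ground instances = 905^2 = 819025.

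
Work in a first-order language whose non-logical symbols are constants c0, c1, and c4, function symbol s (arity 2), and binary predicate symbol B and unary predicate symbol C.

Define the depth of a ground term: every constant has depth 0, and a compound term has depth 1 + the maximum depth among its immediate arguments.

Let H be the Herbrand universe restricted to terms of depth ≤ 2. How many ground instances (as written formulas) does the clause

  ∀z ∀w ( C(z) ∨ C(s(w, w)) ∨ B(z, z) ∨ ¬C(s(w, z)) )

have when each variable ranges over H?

21609

Ground terms of depth ≤ 2:
  Let N_k = |{terms of depth ≤ k}|. Then N_0 = 3 and N_k = 3 + N_{k-1}^2 for k ≥ 1 (one summand per function symbol, arity giving the exponent).
  N_0 = 3
  N_1 = 3 + 3^2 = 12
  N_2 = 3 + 12^2 = 147
So there are 147 ground terms available for substitution.
Each of z, w ranges independently over the available ground terms, and distinct assignments produce distinct instances.
Number of ground instances = 147^2 = 21609.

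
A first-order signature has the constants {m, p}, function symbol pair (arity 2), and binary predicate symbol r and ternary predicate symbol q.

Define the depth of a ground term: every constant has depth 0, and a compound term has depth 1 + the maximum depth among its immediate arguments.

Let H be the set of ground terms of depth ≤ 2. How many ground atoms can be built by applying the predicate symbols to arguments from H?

56316

First count ground terms of depth ≤ 2.
Let N_k count ground terms of depth at most k. Each non-constant term of depth ≤ k is some function symbol applied to depth-≤(k−1) arguments, giving N_k = 2 + N_{k-1}^2.
N_0 = 2
N_1 = 2 + 2^2 = 6
N_2 = 2 + 6^2 = 38
So |H| = 38.
A ground atom is a predicate applied to a tuple of terms from H, so the count is the sum over predicates of |H|^arity:
  r: 38^2 = 1444;  q: 38^3 = 54872
Total ground atoms: 1444 + 54872 = 56316.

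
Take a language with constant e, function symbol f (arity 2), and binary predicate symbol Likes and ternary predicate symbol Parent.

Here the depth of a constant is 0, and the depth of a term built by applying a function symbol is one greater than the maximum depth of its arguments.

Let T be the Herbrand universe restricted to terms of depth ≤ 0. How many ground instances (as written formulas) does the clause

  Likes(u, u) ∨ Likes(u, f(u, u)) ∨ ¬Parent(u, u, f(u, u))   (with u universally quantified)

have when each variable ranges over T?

1

Ground terms of depth ≤ 0:
  Let N_k count ground terms of depth at most k. Each non-constant term of depth ≤ k is some function symbol applied to depth-≤(k−1) arguments, giving N_k = 1 + N_{k-1}^2.
  N_0 = 1
So there is exactly 1 ground term available for substitution.
There is 1 variable to instantiate (u),  occurring in at least one literal, so different choices give different ground instances.
Number of ground instances = 1.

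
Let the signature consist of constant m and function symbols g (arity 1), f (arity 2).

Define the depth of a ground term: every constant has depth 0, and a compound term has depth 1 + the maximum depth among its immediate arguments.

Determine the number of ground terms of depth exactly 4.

33490

If N_k denotes the number of depth-≤k ground terms, the 1 constant gives N_0 = 1, and each function symbol of arity r contributes N_{k-1}^r new terms at level k: N_k = 1 + N_{k-1} + N_{k-1}^2.
N_0 = 1
N_1 = 1 + 1 + 1^2 = 3
N_2 = 1 + 3 + 3^2 = 13
N_3 = 1 + 13 + 13^2 = 183
N_4 = 1 + 183 + 183^2 = 33673
Terms of depth exactly 4: N_4 − N_3 = 33673 − 183 = 33490.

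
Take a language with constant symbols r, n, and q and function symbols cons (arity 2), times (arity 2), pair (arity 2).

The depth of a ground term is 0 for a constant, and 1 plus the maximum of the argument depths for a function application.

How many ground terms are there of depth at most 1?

Count level by level. With function symbols cons/2, times/2, pair/2, the terms of depth ≤ k are the 3 constants together with each function applied to depth-≤(k−1) tuples, so N_k = 3 + N_{k-1}^2 + N_{k-1}^2 + N_{k-1}^2.
N_0 = 3
N_1 = 3 + 3^2 + 3^2 + 3^2 = 30

30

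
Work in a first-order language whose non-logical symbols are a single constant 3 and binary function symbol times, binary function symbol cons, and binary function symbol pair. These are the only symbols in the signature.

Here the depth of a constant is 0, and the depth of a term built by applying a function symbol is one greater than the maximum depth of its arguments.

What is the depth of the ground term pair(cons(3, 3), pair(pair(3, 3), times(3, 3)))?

3

depth(cons(3, 3)) = 1 + max(0, 0) = 1
depth(pair(3, 3)) = 1 + max(0, 0) = 1
depth(times(3, 3)) = 1 + max(0, 0) = 1
depth(pair(pair(3, 3), times(3, 3))) = 1 + max(1, 1) = 2
depth(pair(cons(3, 3), pair(pair(3, 3), times(3, 3)))) = 1 + max(1, 2) = 3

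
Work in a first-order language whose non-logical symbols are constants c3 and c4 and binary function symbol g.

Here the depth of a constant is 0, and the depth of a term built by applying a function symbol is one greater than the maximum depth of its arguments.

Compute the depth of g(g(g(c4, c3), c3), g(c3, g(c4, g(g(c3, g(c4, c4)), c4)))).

depth(g(c4, c3)) = 1 + max(0, 0) = 1
depth(g(g(c4, c3), c3)) = 1 + max(1, 0) = 2
depth(g(c4, c4)) = 1 + max(0, 0) = 1
depth(g(c3, g(c4, c4))) = 1 + max(0, 1) = 2
depth(g(g(c3, g(c4, c4)), c4)) = 1 + max(2, 0) = 3
depth(g(c4, g(g(c3, g(c4, c4)), c4))) = 1 + max(0, 3) = 4
depth(g(c3, g(c4, g(g(c3, g(c4, c4)), c4)))) = 1 + max(0, 4) = 5
depth(g(g(g(c4, c3), c3), g(c3, g(c4, g(g(c3, g(c4, c4)), c4))))) = 1 + max(2, 5) = 6

6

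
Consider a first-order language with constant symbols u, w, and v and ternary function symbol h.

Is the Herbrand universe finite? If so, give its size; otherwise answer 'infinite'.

infinite

The signature has at least one function symbol (h, arity 3) and at least one constant (u).
Iterating h gives infinitely many distinct ground terms: u, h(u, u, u), h(h(u, u, u), h(u, u, u), h(u, u, u)), ...
So the Herbrand universe is infinite.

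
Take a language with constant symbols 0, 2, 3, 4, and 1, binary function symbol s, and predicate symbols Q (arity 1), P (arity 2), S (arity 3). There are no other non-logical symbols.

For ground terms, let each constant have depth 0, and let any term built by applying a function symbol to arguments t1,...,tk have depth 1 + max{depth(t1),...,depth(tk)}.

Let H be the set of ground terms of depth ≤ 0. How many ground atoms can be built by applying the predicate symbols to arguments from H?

155

First count ground terms of depth ≤ 0.
Write N_k for the number of ground terms of depth ≤ k. A term of depth ≤ k is either a constant or a function symbol applied to arguments of depth ≤ k−1, so N_k = 5 + N_{k-1}^2.
N_0 = 5
Explicitly: 0, 2, 3, 4, 1.
So |H| = 5.
For each predicate symbol, the number of ground atoms is |H| raised to its arity; summing:
  Q: 5;  P: 5^2 = 25;  S: 5^3 = 125
Total ground atoms: 5 + 25 + 125 = 155.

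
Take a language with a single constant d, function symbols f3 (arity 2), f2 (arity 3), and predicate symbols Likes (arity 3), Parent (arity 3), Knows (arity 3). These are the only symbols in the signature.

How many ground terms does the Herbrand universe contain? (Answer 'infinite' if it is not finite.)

The signature has at least one function symbol (f3, arity 2) and at least one constant (d).
Iterating f3 gives infinitely many distinct ground terms: d, f3(d, d), f3(f3(d, d), f3(d, d)), ...
So the Herbrand universe is infinite.

infinite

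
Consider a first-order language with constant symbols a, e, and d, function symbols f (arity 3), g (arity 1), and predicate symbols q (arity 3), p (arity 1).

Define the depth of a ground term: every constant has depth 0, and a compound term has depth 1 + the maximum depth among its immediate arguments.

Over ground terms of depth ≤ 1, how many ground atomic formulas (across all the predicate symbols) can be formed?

35970

First count ground terms of depth ≤ 1.
Let N_k count ground terms of depth at most k. Each non-constant term of depth ≤ k is some function symbol applied to depth-≤(k−1) arguments, giving N_k = 3 + N_{k-1}^3 + N_{k-1}.
N_0 = 3
N_1 = 3 + 3^3 + 3 = 33
So |H| = 33.
Ground atoms are formed by filling each argument slot of a predicate with a term from H, so an r-ary predicate gives |H|^r atoms:
  q: 33^3 = 35937;  p: 33
Total ground atoms: 35937 + 33 = 35970.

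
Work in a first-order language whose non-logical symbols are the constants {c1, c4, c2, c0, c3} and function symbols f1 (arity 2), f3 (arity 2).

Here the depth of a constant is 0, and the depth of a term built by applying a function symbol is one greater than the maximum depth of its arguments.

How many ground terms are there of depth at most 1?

55

Let N_k = |{terms of depth ≤ k}|. Then N_0 = 5 and N_k = 5 + N_{k-1}^2 + N_{k-1}^2 for k ≥ 1 (one summand per function symbol, arity giving the exponent).
N_0 = 5
N_1 = 5 + 5^2 + 5^2 = 55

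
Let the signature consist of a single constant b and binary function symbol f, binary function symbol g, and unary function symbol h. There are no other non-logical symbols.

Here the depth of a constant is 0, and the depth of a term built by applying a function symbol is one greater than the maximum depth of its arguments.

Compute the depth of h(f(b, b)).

2

depth(f(b, b)) = 1 + max(0, 0) = 1
depth(h(f(b, b))) = 1 + depth(f(b, b)) = 1 + 1 = 2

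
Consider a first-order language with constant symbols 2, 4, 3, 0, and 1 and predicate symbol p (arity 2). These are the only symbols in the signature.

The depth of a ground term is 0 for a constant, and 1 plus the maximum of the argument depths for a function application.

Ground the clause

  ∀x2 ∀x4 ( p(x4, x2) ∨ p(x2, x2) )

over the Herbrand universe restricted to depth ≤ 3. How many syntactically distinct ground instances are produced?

Ground terms of depth ≤ 3:
  With no function symbols every ground term is a constant, so there are exactly 5 ground terms at every depth bound.
  N_0 = 5
  N_1 = 5
  N_2 = 5
  N_3 = 5
  Explicitly: 2, 4, 3, 0, 1.
So there are 5 ground terms available for substitution.
Each of x2, x4 ranges independently over the available ground terms, and distinct assignments produce distinct instances.
Number of ground instances = 5^2 = 25.

25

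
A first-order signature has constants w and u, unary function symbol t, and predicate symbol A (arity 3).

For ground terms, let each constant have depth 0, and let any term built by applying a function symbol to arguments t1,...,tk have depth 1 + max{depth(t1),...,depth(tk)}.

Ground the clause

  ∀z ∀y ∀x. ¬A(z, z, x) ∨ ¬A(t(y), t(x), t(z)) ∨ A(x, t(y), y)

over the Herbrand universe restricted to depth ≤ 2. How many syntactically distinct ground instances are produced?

Ground terms of depth ≤ 2:
  Let N_k count ground terms of depth at most k. Each non-constant term of depth ≤ k is some function symbol applied to depth-≤(k−1) arguments, giving N_k = 2 + N_{k-1}.
  N_0 = 2
  N_1 = 2 + 2 = 4
  N_2 = 2 + 4 = 6
  Explicitly: w, u, t(w), t(u), t(t(w)), t(t(u)).
So there are 6 ground terms available for substitution.
Each of z, y, x ranges independently over the available ground terms, and distinct assignments produce distinct instances.
Number of ground instances = 6^3 = 216.

216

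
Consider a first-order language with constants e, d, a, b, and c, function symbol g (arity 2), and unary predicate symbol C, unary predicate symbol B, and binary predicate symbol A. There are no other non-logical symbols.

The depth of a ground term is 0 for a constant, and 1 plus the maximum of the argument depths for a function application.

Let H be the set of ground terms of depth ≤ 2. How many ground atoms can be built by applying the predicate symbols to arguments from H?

First count ground terms of depth ≤ 2.
Count level by level. With function symbols g/2, the terms of depth ≤ k are the 5 constants together with each function applied to depth-≤(k−1) tuples, so N_k = 5 + N_{k-1}^2.
N_0 = 5
N_1 = 5 + 5^2 = 30
N_2 = 5 + 30^2 = 905
So |H| = 905.
For each predicate symbol, the number of ground atoms is |H| raised to its arity; summing:
  C: 905;  B: 905;  A: 905^2 = 819025
Total ground atoms: 905 + 905 + 819025 = 820835.

820835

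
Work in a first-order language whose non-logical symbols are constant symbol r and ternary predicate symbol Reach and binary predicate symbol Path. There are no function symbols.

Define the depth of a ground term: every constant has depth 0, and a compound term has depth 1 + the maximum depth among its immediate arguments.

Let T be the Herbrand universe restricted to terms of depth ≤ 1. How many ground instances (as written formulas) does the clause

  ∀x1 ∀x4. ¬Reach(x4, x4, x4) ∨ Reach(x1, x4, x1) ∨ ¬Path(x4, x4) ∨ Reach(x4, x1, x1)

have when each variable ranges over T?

Ground terms of depth ≤ 1:
  With no function symbols every ground term is a constant, so there is exactly 1 ground term at every depth bound.
  N_0 = 1
  N_1 = 1
  Explicitly: r.
So there is exactly 1 ground term available for substitution.
There are 2 variables to instantiate (x1, x4), each occurring in at least one literal, so different choices give different ground instances.
Number of ground instances = 1^2 = 1.

1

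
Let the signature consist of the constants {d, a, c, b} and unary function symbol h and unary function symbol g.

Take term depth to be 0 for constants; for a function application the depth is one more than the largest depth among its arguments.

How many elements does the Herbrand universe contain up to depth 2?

Let N_k count ground terms of depth at most k. Each non-constant term of depth ≤ k is some function symbol applied to depth-≤(k−1) arguments, giving N_k = 4 + N_{k-1} + N_{k-1}.
N_0 = 4
N_1 = 4 + 4 + 4 = 12
N_2 = 4 + 12 + 12 = 28

28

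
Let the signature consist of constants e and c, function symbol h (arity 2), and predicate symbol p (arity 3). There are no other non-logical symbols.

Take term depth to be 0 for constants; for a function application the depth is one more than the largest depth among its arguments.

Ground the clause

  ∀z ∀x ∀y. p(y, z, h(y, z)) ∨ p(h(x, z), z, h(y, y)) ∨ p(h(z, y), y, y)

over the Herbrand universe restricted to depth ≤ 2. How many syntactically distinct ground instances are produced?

54872

Ground terms of depth ≤ 2:
  Count level by level. With function symbols h/2, the terms of depth ≤ k are the 2 constants together with each function applied to depth-≤(k−1) tuples, so N_k = 2 + N_{k-1}^2.
  N_0 = 2
  N_1 = 2 + 2^2 = 6
  N_2 = 2 + 6^2 = 38
So there are 38 ground terms available for substitution.
The body mentions every one of the 3 quantified variables; since ground terms form a free algebra, no two substitutions collapse to the same formula.
Number of ground instances = 38^3 = 54872.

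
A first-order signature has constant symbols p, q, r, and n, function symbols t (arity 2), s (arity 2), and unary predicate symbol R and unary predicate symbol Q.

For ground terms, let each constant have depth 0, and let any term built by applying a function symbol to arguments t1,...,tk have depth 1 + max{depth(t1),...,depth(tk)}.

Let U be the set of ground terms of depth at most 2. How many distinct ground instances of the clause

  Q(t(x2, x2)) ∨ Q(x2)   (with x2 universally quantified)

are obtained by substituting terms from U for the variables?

2596

Ground terms of depth ≤ 2:
  If N_k denotes the number of depth-≤k ground terms, the 4 constants give N_0 = 4, and each function symbol of arity r contributes N_{k-1}^r new terms at level k: N_k = 4 + N_{k-1}^2 + N_{k-1}^2.
  N_0 = 4
  N_1 = 4 + 4^2 + 4^2 = 36
  N_2 = 4 + 36^2 + 36^2 = 2596
So there are 2596 ground terms available for substitution.
The clause has 1 distinct variable (x2), which appears in the body. In the free term algebra distinct substitutions yield syntactically distinct ground instances.
Number of ground instances = 2596.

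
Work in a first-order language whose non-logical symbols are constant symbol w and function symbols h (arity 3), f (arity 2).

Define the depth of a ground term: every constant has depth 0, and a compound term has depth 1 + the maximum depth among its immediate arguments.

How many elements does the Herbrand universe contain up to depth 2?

Let N_k = |{terms of depth ≤ k}|. Then N_0 = 1 and N_k = 1 + N_{k-1}^3 + N_{k-1}^2 for k ≥ 1 (one summand per function symbol, arity giving the exponent).
N_0 = 1
N_1 = 1 + 1^3 + 1^2 = 3
N_2 = 1 + 3^3 + 3^2 = 37

37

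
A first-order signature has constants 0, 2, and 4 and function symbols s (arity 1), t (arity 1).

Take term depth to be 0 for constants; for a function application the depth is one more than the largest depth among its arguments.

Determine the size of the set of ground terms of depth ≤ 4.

Write N_k for the number of ground terms of depth ≤ k. A term of depth ≤ k is either a constant or a function symbol applied to arguments of depth ≤ k−1, so N_k = 3 + N_{k-1} + N_{k-1}.
N_0 = 3
N_1 = 3 + 3 + 3 = 9
N_2 = 3 + 9 + 9 = 21
N_3 = 3 + 21 + 21 = 45
N_4 = 3 + 45 + 45 = 93

93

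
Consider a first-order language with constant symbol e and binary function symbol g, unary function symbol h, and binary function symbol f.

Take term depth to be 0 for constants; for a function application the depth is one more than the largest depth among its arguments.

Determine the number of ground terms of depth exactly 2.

33

Let N_k = |{terms of depth ≤ k}|. Then N_0 = 1 and N_k = 1 + N_{k-1}^2 + N_{k-1} + N_{k-1}^2 for k ≥ 1 (one summand per function symbol, arity giving the exponent).
N_0 = 1
N_1 = 1 + 1^2 + 1 + 1^2 = 4
N_2 = 1 + 4^2 + 4 + 4^2 = 37
Terms of depth exactly 2: N_2 − N_1 = 37 − 4 = 33.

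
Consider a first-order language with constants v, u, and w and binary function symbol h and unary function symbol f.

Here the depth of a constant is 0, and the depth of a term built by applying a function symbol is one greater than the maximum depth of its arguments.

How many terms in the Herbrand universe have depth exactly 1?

If N_k denotes the number of depth-≤k ground terms, the 3 constants give N_0 = 3, and each function symbol of arity r contributes N_{k-1}^r new terms at level k: N_k = 3 + N_{k-1}^2 + N_{k-1}.
N_0 = 3
N_1 = 3 + 3^2 + 3 = 15
Terms of depth exactly 1: N_1 − N_0 = 15 − 3 = 12.

12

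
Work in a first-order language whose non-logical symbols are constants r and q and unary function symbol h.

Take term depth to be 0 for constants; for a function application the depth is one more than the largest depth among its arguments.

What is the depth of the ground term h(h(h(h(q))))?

4

depth(h(q)) = 1 + depth(q) = 1 + 0 = 1
depth(h(h(q))) = 1 + depth(h(q)) = 1 + 1 = 2
depth(h(h(h(q)))) = 1 + depth(h(h(q))) = 1 + 2 = 3
depth(h(h(h(h(q))))) = 1 + depth(h(h(h(q)))) = 1 + 3 = 4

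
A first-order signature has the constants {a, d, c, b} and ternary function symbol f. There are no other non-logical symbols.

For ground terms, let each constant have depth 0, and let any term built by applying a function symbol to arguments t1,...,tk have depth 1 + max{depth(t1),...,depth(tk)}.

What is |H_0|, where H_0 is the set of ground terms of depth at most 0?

4

If N_k denotes the number of depth-≤k ground terms, the 4 constants give N_0 = 4, and each function symbol of arity r contributes N_{k-1}^r new terms at level k: N_k = 4 + N_{k-1}^3.
N_0 = 4
Explicitly: a, d, c, b.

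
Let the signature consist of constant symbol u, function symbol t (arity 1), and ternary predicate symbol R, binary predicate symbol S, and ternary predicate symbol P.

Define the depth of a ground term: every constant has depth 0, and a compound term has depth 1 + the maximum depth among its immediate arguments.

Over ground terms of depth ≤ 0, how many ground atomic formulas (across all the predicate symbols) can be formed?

3

First count ground terms of depth ≤ 0.
Count level by level. With function symbols t/1, the terms of depth ≤ k are the 1 constant together with each function applied to depth-≤(k−1) tuples, so N_k = 1 + N_{k-1}.
N_0 = 1
Explicitly: u.
So |H| = 1.
Each predicate of arity r yields |H|^r ground atoms (one per choice of an r-tuple from H):
  R: 1^3 = 1;  S: 1^2 = 1;  P: 1^3 = 1
Total ground atoms: 1 + 1 + 1 = 3.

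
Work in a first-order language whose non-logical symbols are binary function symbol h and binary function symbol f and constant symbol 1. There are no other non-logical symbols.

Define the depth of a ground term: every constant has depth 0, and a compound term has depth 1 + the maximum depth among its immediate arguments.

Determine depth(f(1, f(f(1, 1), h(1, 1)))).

depth(f(1, 1)) = 1 + max(0, 0) = 1
depth(h(1, 1)) = 1 + max(0, 0) = 1
depth(f(f(1, 1), h(1, 1))) = 1 + max(1, 1) = 2
depth(f(1, f(f(1, 1), h(1, 1)))) = 1 + max(0, 2) = 3

3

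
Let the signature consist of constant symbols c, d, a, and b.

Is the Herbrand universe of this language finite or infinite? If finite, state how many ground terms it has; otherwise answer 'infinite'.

4

There are no function symbols, so every ground term is one of the 4 constants.
The Herbrand universe is {c, d, a, b}, which is finite with 4 elements.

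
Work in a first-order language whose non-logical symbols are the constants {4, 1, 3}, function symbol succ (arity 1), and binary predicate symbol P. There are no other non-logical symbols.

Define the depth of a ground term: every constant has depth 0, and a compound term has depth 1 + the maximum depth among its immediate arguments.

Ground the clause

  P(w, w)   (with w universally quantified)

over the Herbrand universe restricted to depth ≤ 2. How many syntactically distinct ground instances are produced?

Ground terms of depth ≤ 2:
  If N_k denotes the number of depth-≤k ground terms, the 3 constants give N_0 = 3, and each function symbol of arity r contributes N_{k-1}^r new terms at level k: N_k = 3 + N_{k-1}.
  N_0 = 3
  N_1 = 3 + 3 = 6
  N_2 = 3 + 6 = 9
So there are 9 ground terms available for substitution.
The body mentions the single quantified variable w; since ground terms form a free algebra, no two substitutions collapse to the same formula.
Number of ground instances = 9.

9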